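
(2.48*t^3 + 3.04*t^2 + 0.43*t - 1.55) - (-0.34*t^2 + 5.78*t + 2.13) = 2.48*t^3 + 3.38*t^2 - 5.35*t - 3.68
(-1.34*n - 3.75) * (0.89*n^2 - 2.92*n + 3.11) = -1.1926*n^3 + 0.5753*n^2 + 6.7826*n - 11.6625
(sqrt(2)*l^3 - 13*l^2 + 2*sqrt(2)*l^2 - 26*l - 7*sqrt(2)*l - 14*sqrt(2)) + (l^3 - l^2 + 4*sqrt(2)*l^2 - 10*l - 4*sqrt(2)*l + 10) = l^3 + sqrt(2)*l^3 - 14*l^2 + 6*sqrt(2)*l^2 - 36*l - 11*sqrt(2)*l - 14*sqrt(2) + 10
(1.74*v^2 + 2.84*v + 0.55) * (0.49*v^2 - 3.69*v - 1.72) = 0.8526*v^4 - 5.029*v^3 - 13.2029*v^2 - 6.9143*v - 0.946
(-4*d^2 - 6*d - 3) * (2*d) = -8*d^3 - 12*d^2 - 6*d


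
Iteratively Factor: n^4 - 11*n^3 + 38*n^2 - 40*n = (n)*(n^3 - 11*n^2 + 38*n - 40) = n*(n - 2)*(n^2 - 9*n + 20) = n*(n - 4)*(n - 2)*(n - 5)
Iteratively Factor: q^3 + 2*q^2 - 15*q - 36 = (q - 4)*(q^2 + 6*q + 9) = (q - 4)*(q + 3)*(q + 3)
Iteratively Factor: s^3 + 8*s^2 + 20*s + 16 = (s + 4)*(s^2 + 4*s + 4) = (s + 2)*(s + 4)*(s + 2)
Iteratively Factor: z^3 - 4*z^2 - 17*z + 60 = (z - 5)*(z^2 + z - 12) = (z - 5)*(z - 3)*(z + 4)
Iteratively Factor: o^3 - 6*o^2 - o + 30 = (o - 5)*(o^2 - o - 6) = (o - 5)*(o - 3)*(o + 2)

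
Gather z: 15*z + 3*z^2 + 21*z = 3*z^2 + 36*z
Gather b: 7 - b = 7 - b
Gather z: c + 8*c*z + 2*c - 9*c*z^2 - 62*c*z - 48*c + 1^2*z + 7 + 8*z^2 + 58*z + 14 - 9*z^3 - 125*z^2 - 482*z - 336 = -45*c - 9*z^3 + z^2*(-9*c - 117) + z*(-54*c - 423) - 315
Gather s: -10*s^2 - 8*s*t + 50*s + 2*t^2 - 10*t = -10*s^2 + s*(50 - 8*t) + 2*t^2 - 10*t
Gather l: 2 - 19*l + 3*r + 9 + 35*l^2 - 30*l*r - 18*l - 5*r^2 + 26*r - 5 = 35*l^2 + l*(-30*r - 37) - 5*r^2 + 29*r + 6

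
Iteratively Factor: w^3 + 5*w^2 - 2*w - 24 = (w + 3)*(w^2 + 2*w - 8) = (w - 2)*(w + 3)*(w + 4)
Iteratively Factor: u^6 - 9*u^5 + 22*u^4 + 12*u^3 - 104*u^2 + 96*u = (u + 2)*(u^5 - 11*u^4 + 44*u^3 - 76*u^2 + 48*u) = (u - 4)*(u + 2)*(u^4 - 7*u^3 + 16*u^2 - 12*u) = (u - 4)*(u - 2)*(u + 2)*(u^3 - 5*u^2 + 6*u) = (u - 4)*(u - 3)*(u - 2)*(u + 2)*(u^2 - 2*u) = (u - 4)*(u - 3)*(u - 2)^2*(u + 2)*(u)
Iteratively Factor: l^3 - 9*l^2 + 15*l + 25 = (l - 5)*(l^2 - 4*l - 5) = (l - 5)^2*(l + 1)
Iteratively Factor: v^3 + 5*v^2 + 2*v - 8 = (v + 2)*(v^2 + 3*v - 4) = (v - 1)*(v + 2)*(v + 4)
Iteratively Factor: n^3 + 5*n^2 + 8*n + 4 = (n + 1)*(n^2 + 4*n + 4) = (n + 1)*(n + 2)*(n + 2)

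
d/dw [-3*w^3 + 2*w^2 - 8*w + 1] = -9*w^2 + 4*w - 8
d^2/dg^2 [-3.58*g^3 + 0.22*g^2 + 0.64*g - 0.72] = 0.44 - 21.48*g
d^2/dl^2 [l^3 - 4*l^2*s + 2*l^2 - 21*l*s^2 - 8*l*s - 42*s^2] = 6*l - 8*s + 4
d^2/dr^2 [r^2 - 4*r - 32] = 2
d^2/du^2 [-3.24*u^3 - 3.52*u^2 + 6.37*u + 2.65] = -19.44*u - 7.04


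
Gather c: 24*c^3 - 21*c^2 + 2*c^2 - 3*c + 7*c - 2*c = 24*c^3 - 19*c^2 + 2*c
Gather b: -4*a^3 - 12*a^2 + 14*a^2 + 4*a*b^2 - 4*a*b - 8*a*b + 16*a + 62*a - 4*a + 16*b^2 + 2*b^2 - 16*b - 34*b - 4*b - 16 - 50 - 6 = -4*a^3 + 2*a^2 + 74*a + b^2*(4*a + 18) + b*(-12*a - 54) - 72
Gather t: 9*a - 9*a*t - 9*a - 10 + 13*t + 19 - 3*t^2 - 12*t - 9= -3*t^2 + t*(1 - 9*a)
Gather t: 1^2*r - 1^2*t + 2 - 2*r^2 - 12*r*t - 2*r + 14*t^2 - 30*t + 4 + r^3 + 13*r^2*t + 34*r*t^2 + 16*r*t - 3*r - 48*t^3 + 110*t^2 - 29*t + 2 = r^3 - 2*r^2 - 4*r - 48*t^3 + t^2*(34*r + 124) + t*(13*r^2 + 4*r - 60) + 8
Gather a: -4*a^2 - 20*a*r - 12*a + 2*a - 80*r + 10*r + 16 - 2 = -4*a^2 + a*(-20*r - 10) - 70*r + 14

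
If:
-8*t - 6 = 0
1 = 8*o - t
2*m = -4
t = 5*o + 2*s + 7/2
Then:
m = -2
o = 1/32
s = -141/64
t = -3/4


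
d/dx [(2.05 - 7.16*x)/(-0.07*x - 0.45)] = (0.235585*x + 1.514475)/(0.07*x + 0.45)^3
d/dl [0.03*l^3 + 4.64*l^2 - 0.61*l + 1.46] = 0.09*l^2 + 9.28*l - 0.61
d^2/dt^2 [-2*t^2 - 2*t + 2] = -4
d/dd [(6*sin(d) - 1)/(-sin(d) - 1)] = -7*cos(d)/(sin(d) + 1)^2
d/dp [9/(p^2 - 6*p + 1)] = 18*(3 - p)/(p^2 - 6*p + 1)^2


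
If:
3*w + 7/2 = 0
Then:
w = -7/6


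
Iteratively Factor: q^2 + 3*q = (q + 3)*(q)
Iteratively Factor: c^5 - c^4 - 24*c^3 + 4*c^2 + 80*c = (c)*(c^4 - c^3 - 24*c^2 + 4*c + 80) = c*(c - 2)*(c^3 + c^2 - 22*c - 40) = c*(c - 5)*(c - 2)*(c^2 + 6*c + 8) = c*(c - 5)*(c - 2)*(c + 2)*(c + 4)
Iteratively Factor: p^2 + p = (p)*(p + 1)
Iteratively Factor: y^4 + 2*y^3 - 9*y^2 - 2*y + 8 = (y + 1)*(y^3 + y^2 - 10*y + 8) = (y + 1)*(y + 4)*(y^2 - 3*y + 2) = (y - 1)*(y + 1)*(y + 4)*(y - 2)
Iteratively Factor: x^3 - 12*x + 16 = (x + 4)*(x^2 - 4*x + 4) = (x - 2)*(x + 4)*(x - 2)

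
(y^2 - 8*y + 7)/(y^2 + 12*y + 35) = (y^2 - 8*y + 7)/(y^2 + 12*y + 35)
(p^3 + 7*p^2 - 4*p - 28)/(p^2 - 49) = (p^2 - 4)/(p - 7)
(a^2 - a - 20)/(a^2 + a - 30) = (a + 4)/(a + 6)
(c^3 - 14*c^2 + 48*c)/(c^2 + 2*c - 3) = c*(c^2 - 14*c + 48)/(c^2 + 2*c - 3)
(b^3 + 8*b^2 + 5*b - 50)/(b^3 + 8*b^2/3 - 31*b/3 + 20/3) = 3*(b^2 + 3*b - 10)/(3*b^2 - 7*b + 4)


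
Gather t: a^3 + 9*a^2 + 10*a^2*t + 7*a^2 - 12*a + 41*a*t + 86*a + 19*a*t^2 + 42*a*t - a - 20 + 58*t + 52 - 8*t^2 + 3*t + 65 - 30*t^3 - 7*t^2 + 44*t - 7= a^3 + 16*a^2 + 73*a - 30*t^3 + t^2*(19*a - 15) + t*(10*a^2 + 83*a + 105) + 90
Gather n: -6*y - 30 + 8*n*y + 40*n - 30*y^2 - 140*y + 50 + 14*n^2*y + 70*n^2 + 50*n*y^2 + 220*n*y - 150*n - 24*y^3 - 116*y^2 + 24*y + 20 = n^2*(14*y + 70) + n*(50*y^2 + 228*y - 110) - 24*y^3 - 146*y^2 - 122*y + 40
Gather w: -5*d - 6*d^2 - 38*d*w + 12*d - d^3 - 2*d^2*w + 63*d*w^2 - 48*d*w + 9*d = -d^3 - 6*d^2 + 63*d*w^2 + 16*d + w*(-2*d^2 - 86*d)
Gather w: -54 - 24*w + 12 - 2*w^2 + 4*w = -2*w^2 - 20*w - 42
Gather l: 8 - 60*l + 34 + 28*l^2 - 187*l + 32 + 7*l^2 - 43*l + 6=35*l^2 - 290*l + 80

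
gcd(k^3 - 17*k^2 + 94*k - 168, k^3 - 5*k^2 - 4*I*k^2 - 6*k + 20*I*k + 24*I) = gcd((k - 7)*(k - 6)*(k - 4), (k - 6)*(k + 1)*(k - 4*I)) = k - 6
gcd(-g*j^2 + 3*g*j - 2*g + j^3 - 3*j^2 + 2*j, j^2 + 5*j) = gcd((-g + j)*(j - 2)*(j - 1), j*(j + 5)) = 1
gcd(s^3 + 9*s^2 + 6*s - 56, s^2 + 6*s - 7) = s + 7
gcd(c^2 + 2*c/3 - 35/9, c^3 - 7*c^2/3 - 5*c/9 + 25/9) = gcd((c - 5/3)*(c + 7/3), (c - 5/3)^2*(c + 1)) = c - 5/3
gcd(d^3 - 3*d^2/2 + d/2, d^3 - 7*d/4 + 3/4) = d^2 - 3*d/2 + 1/2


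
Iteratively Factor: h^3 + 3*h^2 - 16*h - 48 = (h - 4)*(h^2 + 7*h + 12) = (h - 4)*(h + 4)*(h + 3)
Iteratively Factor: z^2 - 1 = (z - 1)*(z + 1)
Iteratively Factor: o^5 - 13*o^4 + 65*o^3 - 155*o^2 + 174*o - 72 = (o - 2)*(o^4 - 11*o^3 + 43*o^2 - 69*o + 36) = (o - 4)*(o - 2)*(o^3 - 7*o^2 + 15*o - 9) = (o - 4)*(o - 3)*(o - 2)*(o^2 - 4*o + 3) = (o - 4)*(o - 3)*(o - 2)*(o - 1)*(o - 3)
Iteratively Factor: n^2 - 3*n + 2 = (n - 2)*(n - 1)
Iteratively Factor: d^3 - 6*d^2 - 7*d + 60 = (d - 4)*(d^2 - 2*d - 15) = (d - 5)*(d - 4)*(d + 3)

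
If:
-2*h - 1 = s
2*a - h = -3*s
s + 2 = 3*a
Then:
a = 13/25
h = -7/25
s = -11/25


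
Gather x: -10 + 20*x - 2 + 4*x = 24*x - 12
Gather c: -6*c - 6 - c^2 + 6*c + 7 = 1 - c^2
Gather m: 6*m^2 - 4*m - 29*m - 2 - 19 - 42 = 6*m^2 - 33*m - 63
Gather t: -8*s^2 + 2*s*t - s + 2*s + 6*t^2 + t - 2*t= -8*s^2 + s + 6*t^2 + t*(2*s - 1)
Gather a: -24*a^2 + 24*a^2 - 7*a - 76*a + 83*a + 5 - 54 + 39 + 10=0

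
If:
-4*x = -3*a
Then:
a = 4*x/3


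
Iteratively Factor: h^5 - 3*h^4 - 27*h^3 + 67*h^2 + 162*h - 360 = (h - 2)*(h^4 - h^3 - 29*h^2 + 9*h + 180) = (h - 3)*(h - 2)*(h^3 + 2*h^2 - 23*h - 60) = (h - 3)*(h - 2)*(h + 3)*(h^2 - h - 20) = (h - 5)*(h - 3)*(h - 2)*(h + 3)*(h + 4)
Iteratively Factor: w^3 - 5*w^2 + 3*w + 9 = (w + 1)*(w^2 - 6*w + 9) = (w - 3)*(w + 1)*(w - 3)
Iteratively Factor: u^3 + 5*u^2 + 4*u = (u + 4)*(u^2 + u) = (u + 1)*(u + 4)*(u)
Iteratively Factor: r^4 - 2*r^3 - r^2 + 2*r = (r)*(r^3 - 2*r^2 - r + 2) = r*(r + 1)*(r^2 - 3*r + 2) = r*(r - 1)*(r + 1)*(r - 2)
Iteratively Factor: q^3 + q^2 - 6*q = (q)*(q^2 + q - 6) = q*(q - 2)*(q + 3)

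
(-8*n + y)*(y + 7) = -8*n*y - 56*n + y^2 + 7*y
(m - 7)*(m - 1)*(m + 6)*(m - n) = m^4 - m^3*n - 2*m^3 + 2*m^2*n - 41*m^2 + 41*m*n + 42*m - 42*n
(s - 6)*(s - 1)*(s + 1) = s^3 - 6*s^2 - s + 6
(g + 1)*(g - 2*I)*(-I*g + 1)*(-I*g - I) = -g^4 - 2*g^3 + I*g^3 - 3*g^2 + 2*I*g^2 - 4*g + I*g - 2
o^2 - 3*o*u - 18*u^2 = (o - 6*u)*(o + 3*u)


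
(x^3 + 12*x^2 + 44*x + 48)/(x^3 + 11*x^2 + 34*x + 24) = (x + 2)/(x + 1)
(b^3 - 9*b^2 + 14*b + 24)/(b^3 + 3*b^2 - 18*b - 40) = (b^2 - 5*b - 6)/(b^2 + 7*b + 10)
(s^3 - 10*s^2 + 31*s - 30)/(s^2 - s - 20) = (s^2 - 5*s + 6)/(s + 4)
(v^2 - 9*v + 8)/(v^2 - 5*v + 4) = (v - 8)/(v - 4)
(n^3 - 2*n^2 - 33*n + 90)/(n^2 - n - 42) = (n^2 - 8*n + 15)/(n - 7)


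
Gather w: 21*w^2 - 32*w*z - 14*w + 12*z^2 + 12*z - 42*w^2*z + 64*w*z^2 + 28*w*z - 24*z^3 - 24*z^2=w^2*(21 - 42*z) + w*(64*z^2 - 4*z - 14) - 24*z^3 - 12*z^2 + 12*z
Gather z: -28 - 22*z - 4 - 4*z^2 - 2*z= -4*z^2 - 24*z - 32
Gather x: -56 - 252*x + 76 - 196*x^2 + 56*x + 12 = -196*x^2 - 196*x + 32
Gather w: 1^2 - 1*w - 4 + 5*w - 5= 4*w - 8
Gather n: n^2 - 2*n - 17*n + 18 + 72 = n^2 - 19*n + 90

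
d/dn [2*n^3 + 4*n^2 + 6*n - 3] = 6*n^2 + 8*n + 6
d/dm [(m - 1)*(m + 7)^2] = (m + 7)*(3*m + 5)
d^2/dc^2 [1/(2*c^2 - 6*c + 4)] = (-c^2 + 3*c + (2*c - 3)^2 - 2)/(c^2 - 3*c + 2)^3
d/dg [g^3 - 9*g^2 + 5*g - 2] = 3*g^2 - 18*g + 5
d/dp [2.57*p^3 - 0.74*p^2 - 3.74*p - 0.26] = 7.71*p^2 - 1.48*p - 3.74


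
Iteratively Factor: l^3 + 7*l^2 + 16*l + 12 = (l + 3)*(l^2 + 4*l + 4) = (l + 2)*(l + 3)*(l + 2)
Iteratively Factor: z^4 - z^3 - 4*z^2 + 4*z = (z + 2)*(z^3 - 3*z^2 + 2*z) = (z - 2)*(z + 2)*(z^2 - z) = (z - 2)*(z - 1)*(z + 2)*(z)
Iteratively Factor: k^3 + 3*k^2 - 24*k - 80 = (k + 4)*(k^2 - k - 20) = (k + 4)^2*(k - 5)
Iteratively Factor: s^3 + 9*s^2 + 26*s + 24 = (s + 2)*(s^2 + 7*s + 12) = (s + 2)*(s + 3)*(s + 4)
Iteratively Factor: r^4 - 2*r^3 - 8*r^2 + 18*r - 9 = (r - 3)*(r^3 + r^2 - 5*r + 3) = (r - 3)*(r + 3)*(r^2 - 2*r + 1) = (r - 3)*(r - 1)*(r + 3)*(r - 1)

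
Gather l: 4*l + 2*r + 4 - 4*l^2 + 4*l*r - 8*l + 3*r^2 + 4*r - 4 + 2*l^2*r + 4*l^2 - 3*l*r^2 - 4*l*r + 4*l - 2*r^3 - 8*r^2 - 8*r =2*l^2*r - 3*l*r^2 - 2*r^3 - 5*r^2 - 2*r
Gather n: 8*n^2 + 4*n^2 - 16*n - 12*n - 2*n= 12*n^2 - 30*n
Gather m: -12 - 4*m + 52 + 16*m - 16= 12*m + 24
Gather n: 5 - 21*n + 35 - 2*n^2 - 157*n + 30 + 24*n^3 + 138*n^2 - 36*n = 24*n^3 + 136*n^2 - 214*n + 70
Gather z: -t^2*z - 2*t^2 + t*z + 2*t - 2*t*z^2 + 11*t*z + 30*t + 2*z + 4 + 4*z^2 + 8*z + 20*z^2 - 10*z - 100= -2*t^2 + 32*t + z^2*(24 - 2*t) + z*(-t^2 + 12*t) - 96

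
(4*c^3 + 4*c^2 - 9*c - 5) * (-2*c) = -8*c^4 - 8*c^3 + 18*c^2 + 10*c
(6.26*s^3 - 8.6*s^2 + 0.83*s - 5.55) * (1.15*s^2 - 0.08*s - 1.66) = 7.199*s^5 - 10.3908*s^4 - 8.7491*s^3 + 7.8271*s^2 - 0.9338*s + 9.213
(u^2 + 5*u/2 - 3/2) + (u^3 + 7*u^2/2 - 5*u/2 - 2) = u^3 + 9*u^2/2 - 7/2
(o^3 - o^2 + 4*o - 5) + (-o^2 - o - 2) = o^3 - 2*o^2 + 3*o - 7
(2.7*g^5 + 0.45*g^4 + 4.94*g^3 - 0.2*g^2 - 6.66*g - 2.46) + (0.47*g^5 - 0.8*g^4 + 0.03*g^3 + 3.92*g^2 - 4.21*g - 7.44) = 3.17*g^5 - 0.35*g^4 + 4.97*g^3 + 3.72*g^2 - 10.87*g - 9.9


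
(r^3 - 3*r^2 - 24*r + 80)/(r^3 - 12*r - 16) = (r^2 + r - 20)/(r^2 + 4*r + 4)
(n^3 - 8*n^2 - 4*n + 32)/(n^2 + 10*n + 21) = (n^3 - 8*n^2 - 4*n + 32)/(n^2 + 10*n + 21)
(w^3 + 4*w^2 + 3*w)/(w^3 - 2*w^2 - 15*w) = (w + 1)/(w - 5)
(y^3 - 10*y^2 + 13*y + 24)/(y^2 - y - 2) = (y^2 - 11*y + 24)/(y - 2)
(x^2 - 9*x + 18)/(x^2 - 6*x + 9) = (x - 6)/(x - 3)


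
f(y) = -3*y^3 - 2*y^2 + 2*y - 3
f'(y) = -9*y^2 - 4*y + 2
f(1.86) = -25.50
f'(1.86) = -36.58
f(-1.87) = 5.88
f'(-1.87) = -21.99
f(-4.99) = 309.97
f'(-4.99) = -202.14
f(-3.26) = 73.16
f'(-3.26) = -80.61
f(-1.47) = -0.73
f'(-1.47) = -11.57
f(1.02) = -6.22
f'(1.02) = -11.44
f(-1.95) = 7.74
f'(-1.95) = -24.42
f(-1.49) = -0.50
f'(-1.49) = -12.02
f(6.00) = -711.00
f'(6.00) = -346.00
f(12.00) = -5451.00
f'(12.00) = -1342.00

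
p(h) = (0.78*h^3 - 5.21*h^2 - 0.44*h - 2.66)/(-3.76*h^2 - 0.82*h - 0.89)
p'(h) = (7.52*h + 0.82)*(0.78*h^3 - 5.21*h^2 - 0.44*h - 2.66)/(-3.76*h^2 - 0.82*h - 0.89)^2 + (2.34*h^2 - 10.42*h - 0.44)/(-3.76*h^2 - 0.82*h - 0.89) = (-2.9328*h^4 - 1.2792*h^3 + 0.5352*h^2 - 10.7294*h - 1.7896)/(14.1376*h^4 + 6.1664*h^3 + 7.3652*h^2 + 1.4596*h + 0.7921)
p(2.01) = 1.03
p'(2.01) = -0.25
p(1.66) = 1.12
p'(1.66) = -0.29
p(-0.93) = 2.19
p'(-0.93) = 0.66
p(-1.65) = 2.01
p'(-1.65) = 0.01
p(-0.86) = 2.24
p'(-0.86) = 0.80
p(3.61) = 0.67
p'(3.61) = -0.21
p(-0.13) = 3.18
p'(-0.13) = -0.53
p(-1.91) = 2.01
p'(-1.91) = -0.06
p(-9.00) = 3.32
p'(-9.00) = -0.20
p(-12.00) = 3.94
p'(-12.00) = -0.21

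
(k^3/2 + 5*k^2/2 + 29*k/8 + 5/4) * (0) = 0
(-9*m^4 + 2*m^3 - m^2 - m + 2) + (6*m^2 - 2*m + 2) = -9*m^4 + 2*m^3 + 5*m^2 - 3*m + 4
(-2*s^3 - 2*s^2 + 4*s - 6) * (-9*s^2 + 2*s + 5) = 18*s^5 + 14*s^4 - 50*s^3 + 52*s^2 + 8*s - 30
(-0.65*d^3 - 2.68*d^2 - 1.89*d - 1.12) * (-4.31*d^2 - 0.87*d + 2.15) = 2.8015*d^5 + 12.1163*d^4 + 9.08*d^3 + 0.7095*d^2 - 3.0891*d - 2.408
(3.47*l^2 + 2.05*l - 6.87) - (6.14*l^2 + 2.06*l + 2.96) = -2.67*l^2 - 0.0100000000000002*l - 9.83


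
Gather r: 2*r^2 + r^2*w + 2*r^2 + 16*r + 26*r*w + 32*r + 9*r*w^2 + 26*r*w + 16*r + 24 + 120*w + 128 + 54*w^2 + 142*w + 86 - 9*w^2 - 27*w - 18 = r^2*(w + 4) + r*(9*w^2 + 52*w + 64) + 45*w^2 + 235*w + 220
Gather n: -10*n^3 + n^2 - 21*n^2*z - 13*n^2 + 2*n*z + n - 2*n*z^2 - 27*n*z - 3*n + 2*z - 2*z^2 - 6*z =-10*n^3 + n^2*(-21*z - 12) + n*(-2*z^2 - 25*z - 2) - 2*z^2 - 4*z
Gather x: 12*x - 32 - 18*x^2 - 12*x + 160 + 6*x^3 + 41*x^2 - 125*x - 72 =6*x^3 + 23*x^2 - 125*x + 56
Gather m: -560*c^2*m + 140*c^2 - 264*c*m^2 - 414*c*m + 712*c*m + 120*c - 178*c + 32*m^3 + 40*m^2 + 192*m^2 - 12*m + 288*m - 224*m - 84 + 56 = 140*c^2 - 58*c + 32*m^3 + m^2*(232 - 264*c) + m*(-560*c^2 + 298*c + 52) - 28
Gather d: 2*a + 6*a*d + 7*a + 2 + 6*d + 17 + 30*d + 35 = 9*a + d*(6*a + 36) + 54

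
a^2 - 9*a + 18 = (a - 6)*(a - 3)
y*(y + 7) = y^2 + 7*y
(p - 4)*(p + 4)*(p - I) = p^3 - I*p^2 - 16*p + 16*I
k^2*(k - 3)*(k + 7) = k^4 + 4*k^3 - 21*k^2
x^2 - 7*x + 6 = (x - 6)*(x - 1)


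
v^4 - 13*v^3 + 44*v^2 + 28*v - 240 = (v - 6)*(v - 5)*(v - 4)*(v + 2)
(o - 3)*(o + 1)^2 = o^3 - o^2 - 5*o - 3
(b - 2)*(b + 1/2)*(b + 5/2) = b^3 + b^2 - 19*b/4 - 5/2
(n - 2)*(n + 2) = n^2 - 4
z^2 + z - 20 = (z - 4)*(z + 5)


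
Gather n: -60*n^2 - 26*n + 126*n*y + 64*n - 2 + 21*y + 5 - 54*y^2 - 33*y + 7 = -60*n^2 + n*(126*y + 38) - 54*y^2 - 12*y + 10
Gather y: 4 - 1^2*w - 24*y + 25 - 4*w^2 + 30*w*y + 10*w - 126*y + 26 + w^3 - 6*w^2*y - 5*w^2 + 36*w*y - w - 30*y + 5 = w^3 - 9*w^2 + 8*w + y*(-6*w^2 + 66*w - 180) + 60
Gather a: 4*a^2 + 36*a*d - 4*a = 4*a^2 + a*(36*d - 4)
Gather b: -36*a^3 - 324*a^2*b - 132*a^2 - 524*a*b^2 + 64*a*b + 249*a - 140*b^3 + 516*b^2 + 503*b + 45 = -36*a^3 - 132*a^2 + 249*a - 140*b^3 + b^2*(516 - 524*a) + b*(-324*a^2 + 64*a + 503) + 45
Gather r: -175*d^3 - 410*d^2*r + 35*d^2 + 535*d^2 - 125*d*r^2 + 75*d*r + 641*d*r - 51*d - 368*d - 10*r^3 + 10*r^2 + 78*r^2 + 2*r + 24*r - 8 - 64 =-175*d^3 + 570*d^2 - 419*d - 10*r^3 + r^2*(88 - 125*d) + r*(-410*d^2 + 716*d + 26) - 72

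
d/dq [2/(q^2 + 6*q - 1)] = 4*(-q - 3)/(q^2 + 6*q - 1)^2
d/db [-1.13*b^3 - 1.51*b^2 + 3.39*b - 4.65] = -3.39*b^2 - 3.02*b + 3.39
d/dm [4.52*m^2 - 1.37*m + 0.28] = 9.04*m - 1.37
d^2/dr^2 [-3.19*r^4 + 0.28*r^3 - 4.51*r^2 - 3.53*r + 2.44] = -38.28*r^2 + 1.68*r - 9.02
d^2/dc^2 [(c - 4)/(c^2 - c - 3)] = 2*((5 - 3*c)*(-c^2 + c + 3) - (c - 4)*(2*c - 1)^2)/(-c^2 + c + 3)^3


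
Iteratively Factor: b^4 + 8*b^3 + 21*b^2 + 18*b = (b + 2)*(b^3 + 6*b^2 + 9*b) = b*(b + 2)*(b^2 + 6*b + 9) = b*(b + 2)*(b + 3)*(b + 3)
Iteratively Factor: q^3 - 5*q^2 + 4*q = (q - 4)*(q^2 - q) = (q - 4)*(q - 1)*(q)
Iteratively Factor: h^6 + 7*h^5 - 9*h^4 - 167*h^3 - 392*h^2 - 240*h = (h + 4)*(h^5 + 3*h^4 - 21*h^3 - 83*h^2 - 60*h) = (h + 3)*(h + 4)*(h^4 - 21*h^2 - 20*h) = h*(h + 3)*(h + 4)*(h^3 - 21*h - 20) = h*(h + 1)*(h + 3)*(h + 4)*(h^2 - h - 20) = h*(h - 5)*(h + 1)*(h + 3)*(h + 4)*(h + 4)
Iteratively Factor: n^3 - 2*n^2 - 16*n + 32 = (n - 2)*(n^2 - 16) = (n - 2)*(n + 4)*(n - 4)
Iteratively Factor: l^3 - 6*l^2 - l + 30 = (l - 3)*(l^2 - 3*l - 10) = (l - 5)*(l - 3)*(l + 2)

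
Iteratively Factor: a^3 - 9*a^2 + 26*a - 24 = (a - 4)*(a^2 - 5*a + 6) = (a - 4)*(a - 3)*(a - 2)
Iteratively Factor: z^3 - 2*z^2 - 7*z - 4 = (z + 1)*(z^2 - 3*z - 4) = (z + 1)^2*(z - 4)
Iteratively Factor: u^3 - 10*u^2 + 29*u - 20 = (u - 5)*(u^2 - 5*u + 4) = (u - 5)*(u - 1)*(u - 4)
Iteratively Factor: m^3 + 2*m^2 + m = (m + 1)*(m^2 + m) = (m + 1)^2*(m)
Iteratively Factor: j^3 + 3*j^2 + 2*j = (j)*(j^2 + 3*j + 2) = j*(j + 2)*(j + 1)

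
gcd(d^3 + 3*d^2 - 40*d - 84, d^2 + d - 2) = d + 2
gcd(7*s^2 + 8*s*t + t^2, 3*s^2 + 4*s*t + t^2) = s + t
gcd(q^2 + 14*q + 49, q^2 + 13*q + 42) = q + 7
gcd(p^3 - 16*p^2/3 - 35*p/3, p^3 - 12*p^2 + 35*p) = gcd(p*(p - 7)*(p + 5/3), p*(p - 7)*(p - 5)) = p^2 - 7*p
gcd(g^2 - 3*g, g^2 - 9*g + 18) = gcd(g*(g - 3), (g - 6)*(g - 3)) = g - 3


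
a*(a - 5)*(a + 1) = a^3 - 4*a^2 - 5*a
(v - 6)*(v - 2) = v^2 - 8*v + 12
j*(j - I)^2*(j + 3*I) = j^4 + I*j^3 + 5*j^2 - 3*I*j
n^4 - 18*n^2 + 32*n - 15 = (n - 3)*(n - 1)^2*(n + 5)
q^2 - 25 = (q - 5)*(q + 5)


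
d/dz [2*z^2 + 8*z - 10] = 4*z + 8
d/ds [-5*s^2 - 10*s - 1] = -10*s - 10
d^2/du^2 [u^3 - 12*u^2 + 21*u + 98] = 6*u - 24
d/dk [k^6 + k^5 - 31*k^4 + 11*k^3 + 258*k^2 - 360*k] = 6*k^5 + 5*k^4 - 124*k^3 + 33*k^2 + 516*k - 360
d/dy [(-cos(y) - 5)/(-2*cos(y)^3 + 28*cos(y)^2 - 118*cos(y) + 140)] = (-277*cos(y) + cos(2*y) + cos(3*y) + 731)*sin(y)/(4*(cos(y)^3 - 14*cos(y)^2 + 59*cos(y) - 70)^2)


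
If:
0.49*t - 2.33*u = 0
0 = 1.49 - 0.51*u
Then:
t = 13.89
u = 2.92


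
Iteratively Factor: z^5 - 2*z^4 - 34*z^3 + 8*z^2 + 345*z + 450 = (z + 3)*(z^4 - 5*z^3 - 19*z^2 + 65*z + 150) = (z - 5)*(z + 3)*(z^3 - 19*z - 30) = (z - 5)^2*(z + 3)*(z^2 + 5*z + 6) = (z - 5)^2*(z + 2)*(z + 3)*(z + 3)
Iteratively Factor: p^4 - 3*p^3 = (p)*(p^3 - 3*p^2) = p*(p - 3)*(p^2) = p^2*(p - 3)*(p)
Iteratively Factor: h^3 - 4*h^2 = (h)*(h^2 - 4*h) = h*(h - 4)*(h)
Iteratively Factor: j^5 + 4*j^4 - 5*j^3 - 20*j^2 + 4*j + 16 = (j + 2)*(j^4 + 2*j^3 - 9*j^2 - 2*j + 8) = (j + 2)*(j + 4)*(j^3 - 2*j^2 - j + 2) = (j + 1)*(j + 2)*(j + 4)*(j^2 - 3*j + 2) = (j - 1)*(j + 1)*(j + 2)*(j + 4)*(j - 2)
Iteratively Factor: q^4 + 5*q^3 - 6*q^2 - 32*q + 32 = (q - 1)*(q^3 + 6*q^2 - 32) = (q - 1)*(q + 4)*(q^2 + 2*q - 8) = (q - 2)*(q - 1)*(q + 4)*(q + 4)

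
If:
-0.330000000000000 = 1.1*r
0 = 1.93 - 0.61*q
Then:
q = 3.16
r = -0.30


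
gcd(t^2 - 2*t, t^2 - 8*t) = t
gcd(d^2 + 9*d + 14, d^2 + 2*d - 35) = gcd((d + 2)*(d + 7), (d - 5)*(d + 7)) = d + 7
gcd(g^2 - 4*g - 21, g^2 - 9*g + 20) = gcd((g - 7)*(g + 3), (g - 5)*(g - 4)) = 1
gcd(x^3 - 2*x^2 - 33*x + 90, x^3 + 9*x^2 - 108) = x^2 + 3*x - 18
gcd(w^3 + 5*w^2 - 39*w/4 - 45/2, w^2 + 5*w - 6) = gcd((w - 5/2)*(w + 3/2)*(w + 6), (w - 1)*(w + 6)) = w + 6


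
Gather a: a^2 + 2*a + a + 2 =a^2 + 3*a + 2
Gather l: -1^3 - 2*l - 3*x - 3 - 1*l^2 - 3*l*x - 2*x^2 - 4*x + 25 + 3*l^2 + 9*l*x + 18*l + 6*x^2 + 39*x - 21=2*l^2 + l*(6*x + 16) + 4*x^2 + 32*x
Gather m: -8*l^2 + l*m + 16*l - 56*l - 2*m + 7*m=-8*l^2 - 40*l + m*(l + 5)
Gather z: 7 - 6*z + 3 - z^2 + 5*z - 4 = -z^2 - z + 6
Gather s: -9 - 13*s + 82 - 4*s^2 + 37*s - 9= -4*s^2 + 24*s + 64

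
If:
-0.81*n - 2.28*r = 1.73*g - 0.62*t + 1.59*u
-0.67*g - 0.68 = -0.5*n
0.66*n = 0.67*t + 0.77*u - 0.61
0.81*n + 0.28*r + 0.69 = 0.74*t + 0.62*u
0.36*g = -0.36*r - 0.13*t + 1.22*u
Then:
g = 1.06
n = 2.79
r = -1.13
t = 3.28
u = 0.33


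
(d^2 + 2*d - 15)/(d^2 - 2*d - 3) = (d + 5)/(d + 1)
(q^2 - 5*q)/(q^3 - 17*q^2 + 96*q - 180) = q/(q^2 - 12*q + 36)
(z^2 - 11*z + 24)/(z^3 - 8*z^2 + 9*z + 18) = (z - 8)/(z^2 - 5*z - 6)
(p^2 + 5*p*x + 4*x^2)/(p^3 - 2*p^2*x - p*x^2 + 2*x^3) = (p + 4*x)/(p^2 - 3*p*x + 2*x^2)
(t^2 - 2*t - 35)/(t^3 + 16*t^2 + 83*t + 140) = (t - 7)/(t^2 + 11*t + 28)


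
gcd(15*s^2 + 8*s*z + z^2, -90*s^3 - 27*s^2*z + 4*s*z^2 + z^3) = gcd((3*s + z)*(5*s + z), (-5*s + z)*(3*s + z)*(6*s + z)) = 3*s + z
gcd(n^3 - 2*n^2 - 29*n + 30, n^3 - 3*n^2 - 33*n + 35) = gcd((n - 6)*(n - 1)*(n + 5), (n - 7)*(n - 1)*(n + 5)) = n^2 + 4*n - 5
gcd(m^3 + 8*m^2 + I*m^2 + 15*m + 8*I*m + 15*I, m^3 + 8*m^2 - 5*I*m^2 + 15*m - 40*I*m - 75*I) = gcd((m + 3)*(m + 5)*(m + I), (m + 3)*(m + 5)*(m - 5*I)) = m^2 + 8*m + 15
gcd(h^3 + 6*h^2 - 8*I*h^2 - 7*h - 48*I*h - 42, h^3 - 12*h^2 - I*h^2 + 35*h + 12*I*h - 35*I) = h - I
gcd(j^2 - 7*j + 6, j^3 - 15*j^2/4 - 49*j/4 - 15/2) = j - 6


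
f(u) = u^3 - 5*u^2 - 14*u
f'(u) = 3*u^2 - 10*u - 14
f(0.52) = -8.49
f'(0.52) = -18.39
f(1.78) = -35.12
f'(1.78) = -22.29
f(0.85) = -14.90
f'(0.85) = -20.33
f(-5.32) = -217.60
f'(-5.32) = 124.11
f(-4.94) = -173.41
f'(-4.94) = 108.61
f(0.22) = -3.31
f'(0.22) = -16.05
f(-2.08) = -1.51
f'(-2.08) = 19.78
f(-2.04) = -0.74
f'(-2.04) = 18.88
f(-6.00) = -312.00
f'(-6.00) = 154.00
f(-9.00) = -1008.00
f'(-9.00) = 319.00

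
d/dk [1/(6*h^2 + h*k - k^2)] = (-h + 2*k)/(6*h^2 + h*k - k^2)^2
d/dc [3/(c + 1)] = -3/(c + 1)^2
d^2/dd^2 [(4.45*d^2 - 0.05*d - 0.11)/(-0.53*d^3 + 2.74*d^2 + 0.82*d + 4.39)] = (-2.50001*d^6 + 0.084270000000032*d^5 - 11.668692*d^4 - 126.718542*d^3 + 327.22782*d^2 - 0.590069999999996*d - 174.380034)/(0.148877*d^9 - 2.308998*d^8 + 11.24607*d^7 - 17.125453*d^6 + 20.851368*d^5 - 92.954856*d^4 - 29.089441*d^3 - 167.27217*d^2 - 47.409366*d - 84.604519)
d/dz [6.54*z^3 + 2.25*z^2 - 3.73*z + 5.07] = 19.62*z^2 + 4.5*z - 3.73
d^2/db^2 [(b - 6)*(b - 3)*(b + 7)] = 6*b - 4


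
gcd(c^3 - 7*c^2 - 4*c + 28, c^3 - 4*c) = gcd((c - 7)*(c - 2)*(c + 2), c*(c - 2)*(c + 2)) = c^2 - 4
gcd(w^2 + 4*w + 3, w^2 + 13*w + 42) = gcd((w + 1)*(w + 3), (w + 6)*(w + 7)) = 1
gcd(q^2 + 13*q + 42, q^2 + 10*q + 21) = q + 7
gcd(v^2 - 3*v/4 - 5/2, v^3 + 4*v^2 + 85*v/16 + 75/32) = v + 5/4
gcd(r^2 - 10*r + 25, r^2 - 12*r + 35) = r - 5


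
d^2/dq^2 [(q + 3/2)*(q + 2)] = 2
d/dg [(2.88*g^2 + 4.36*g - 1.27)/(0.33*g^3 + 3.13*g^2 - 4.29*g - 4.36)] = (-0.9504*g^4 - 2.8776*g^3 - 24.7447*g^2 - 17.1634*g - 24.4579)/(0.1089*g^6 + 2.0658*g^5 + 6.9655*g^4 - 29.733*g^3 - 8.8895*g^2 + 37.4088*g + 19.0096)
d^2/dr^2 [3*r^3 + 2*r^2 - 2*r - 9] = 18*r + 4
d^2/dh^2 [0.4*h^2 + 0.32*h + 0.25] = 0.800000000000000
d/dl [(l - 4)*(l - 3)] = 2*l - 7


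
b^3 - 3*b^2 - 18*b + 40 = (b - 5)*(b - 2)*(b + 4)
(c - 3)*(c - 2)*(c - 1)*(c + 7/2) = c^4 - 5*c^3/2 - 10*c^2 + 65*c/2 - 21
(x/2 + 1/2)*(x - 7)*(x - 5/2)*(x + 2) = x^4/2 - 13*x^3/4 - 9*x^2/2 + 67*x/4 + 35/2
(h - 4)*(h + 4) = h^2 - 16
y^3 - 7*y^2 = y^2*(y - 7)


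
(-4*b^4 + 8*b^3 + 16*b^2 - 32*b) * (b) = -4*b^5 + 8*b^4 + 16*b^3 - 32*b^2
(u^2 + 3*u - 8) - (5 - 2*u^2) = 3*u^2 + 3*u - 13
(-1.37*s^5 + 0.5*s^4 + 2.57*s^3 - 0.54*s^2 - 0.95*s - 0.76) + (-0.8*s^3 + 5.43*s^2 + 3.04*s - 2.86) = -1.37*s^5 + 0.5*s^4 + 1.77*s^3 + 4.89*s^2 + 2.09*s - 3.62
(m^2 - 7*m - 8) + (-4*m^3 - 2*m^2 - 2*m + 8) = -4*m^3 - m^2 - 9*m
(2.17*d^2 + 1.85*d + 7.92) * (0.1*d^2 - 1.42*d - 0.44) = 0.217*d^4 - 2.8964*d^3 - 2.7898*d^2 - 12.0604*d - 3.4848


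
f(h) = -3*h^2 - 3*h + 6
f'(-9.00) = 51.00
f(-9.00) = -210.00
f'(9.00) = -57.00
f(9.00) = -264.00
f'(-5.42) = 29.52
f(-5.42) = -65.87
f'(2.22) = -16.32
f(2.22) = -15.45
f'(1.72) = -13.32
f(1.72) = -8.04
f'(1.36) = -11.16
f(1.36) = -3.63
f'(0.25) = -4.50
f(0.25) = 5.06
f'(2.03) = -15.18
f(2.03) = -12.45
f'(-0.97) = 2.82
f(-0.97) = 6.09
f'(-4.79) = 25.74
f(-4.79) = -48.46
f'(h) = -6*h - 3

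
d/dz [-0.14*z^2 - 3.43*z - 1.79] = -0.28*z - 3.43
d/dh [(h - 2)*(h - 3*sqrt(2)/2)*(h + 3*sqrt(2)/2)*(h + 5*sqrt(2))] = 4*h^3 - 6*h^2 + 15*sqrt(2)*h^2 - 20*sqrt(2)*h - 9*h - 45*sqrt(2)/2 + 9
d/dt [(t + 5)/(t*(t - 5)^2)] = (-2*t^2 - 15*t + 25)/(t^2*(t^3 - 15*t^2 + 75*t - 125))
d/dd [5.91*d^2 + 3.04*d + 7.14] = 11.82*d + 3.04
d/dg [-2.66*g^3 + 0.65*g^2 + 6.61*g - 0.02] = -7.98*g^2 + 1.3*g + 6.61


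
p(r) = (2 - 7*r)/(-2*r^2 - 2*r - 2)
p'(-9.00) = -0.06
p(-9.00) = -0.45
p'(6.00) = -0.06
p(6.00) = 0.47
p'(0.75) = 0.75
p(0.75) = 0.70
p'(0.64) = 1.03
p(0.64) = 0.60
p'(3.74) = -0.11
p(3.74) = 0.65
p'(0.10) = 3.79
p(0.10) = -0.59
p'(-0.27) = 5.75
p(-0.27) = -2.42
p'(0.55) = 1.32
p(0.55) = 0.50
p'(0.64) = 1.03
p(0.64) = 0.60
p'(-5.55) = -0.17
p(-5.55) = -0.78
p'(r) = (2 - 7*r)*(4*r + 2)/(-2*r^2 - 2*r - 2)^2 - 7/(-2*r^2 - 2*r - 2) = (7*r^2 + 7*r - (2*r + 1)*(7*r - 2) + 7)/(2*(r^2 + r + 1)^2)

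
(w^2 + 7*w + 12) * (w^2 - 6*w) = w^4 + w^3 - 30*w^2 - 72*w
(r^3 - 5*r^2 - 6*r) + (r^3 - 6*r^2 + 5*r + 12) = 2*r^3 - 11*r^2 - r + 12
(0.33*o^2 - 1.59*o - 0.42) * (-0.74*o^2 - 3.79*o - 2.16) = -0.2442*o^4 - 0.0741000000000001*o^3 + 5.6241*o^2 + 5.0262*o + 0.9072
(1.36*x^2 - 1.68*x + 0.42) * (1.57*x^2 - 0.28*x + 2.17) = 2.1352*x^4 - 3.0184*x^3 + 4.081*x^2 - 3.7632*x + 0.9114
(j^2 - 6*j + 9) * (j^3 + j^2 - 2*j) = j^5 - 5*j^4 + j^3 + 21*j^2 - 18*j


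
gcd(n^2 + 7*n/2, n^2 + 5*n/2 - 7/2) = n + 7/2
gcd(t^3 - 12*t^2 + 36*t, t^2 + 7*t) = t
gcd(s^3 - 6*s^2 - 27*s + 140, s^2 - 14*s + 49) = s - 7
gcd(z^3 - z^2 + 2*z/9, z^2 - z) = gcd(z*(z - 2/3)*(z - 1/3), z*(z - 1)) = z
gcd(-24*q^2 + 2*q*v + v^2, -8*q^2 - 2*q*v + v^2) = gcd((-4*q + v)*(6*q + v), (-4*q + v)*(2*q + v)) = 4*q - v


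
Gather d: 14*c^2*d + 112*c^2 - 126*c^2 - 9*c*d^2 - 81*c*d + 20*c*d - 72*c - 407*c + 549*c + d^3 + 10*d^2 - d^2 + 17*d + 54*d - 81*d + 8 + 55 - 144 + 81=-14*c^2 + 70*c + d^3 + d^2*(9 - 9*c) + d*(14*c^2 - 61*c - 10)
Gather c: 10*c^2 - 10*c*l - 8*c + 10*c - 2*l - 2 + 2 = 10*c^2 + c*(2 - 10*l) - 2*l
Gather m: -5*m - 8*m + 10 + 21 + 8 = 39 - 13*m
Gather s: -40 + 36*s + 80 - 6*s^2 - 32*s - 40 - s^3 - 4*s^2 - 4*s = -s^3 - 10*s^2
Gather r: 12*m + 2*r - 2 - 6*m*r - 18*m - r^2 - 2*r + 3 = -6*m*r - 6*m - r^2 + 1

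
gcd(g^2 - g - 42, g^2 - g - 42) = g^2 - g - 42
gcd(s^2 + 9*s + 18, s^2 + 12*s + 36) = s + 6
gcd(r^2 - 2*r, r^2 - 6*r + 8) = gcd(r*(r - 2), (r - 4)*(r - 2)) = r - 2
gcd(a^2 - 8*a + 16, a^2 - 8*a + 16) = a^2 - 8*a + 16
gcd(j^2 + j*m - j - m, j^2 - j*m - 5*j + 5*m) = 1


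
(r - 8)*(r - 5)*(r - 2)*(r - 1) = r^4 - 16*r^3 + 81*r^2 - 146*r + 80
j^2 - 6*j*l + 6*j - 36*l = (j + 6)*(j - 6*l)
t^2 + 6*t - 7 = (t - 1)*(t + 7)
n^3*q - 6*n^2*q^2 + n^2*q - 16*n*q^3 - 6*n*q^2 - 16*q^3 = (n - 8*q)*(n + 2*q)*(n*q + q)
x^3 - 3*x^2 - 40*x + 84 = (x - 7)*(x - 2)*(x + 6)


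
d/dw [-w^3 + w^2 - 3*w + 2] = -3*w^2 + 2*w - 3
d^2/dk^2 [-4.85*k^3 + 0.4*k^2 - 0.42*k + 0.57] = 0.8 - 29.1*k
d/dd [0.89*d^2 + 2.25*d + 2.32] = 1.78*d + 2.25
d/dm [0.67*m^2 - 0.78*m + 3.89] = 1.34*m - 0.78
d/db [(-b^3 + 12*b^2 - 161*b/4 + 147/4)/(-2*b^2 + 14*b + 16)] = (4*b^4 - 56*b^3 + 79*b^2 + 1062*b - 2317)/(8*(b^4 - 14*b^3 + 33*b^2 + 112*b + 64))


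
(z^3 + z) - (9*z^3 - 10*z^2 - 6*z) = -8*z^3 + 10*z^2 + 7*z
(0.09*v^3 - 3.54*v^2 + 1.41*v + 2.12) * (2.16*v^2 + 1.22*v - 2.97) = 0.1944*v^5 - 7.5366*v^4 - 1.5405*v^3 + 16.8132*v^2 - 1.6013*v - 6.2964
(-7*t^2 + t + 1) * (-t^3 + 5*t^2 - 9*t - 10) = 7*t^5 - 36*t^4 + 67*t^3 + 66*t^2 - 19*t - 10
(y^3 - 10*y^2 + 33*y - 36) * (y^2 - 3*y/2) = y^5 - 23*y^4/2 + 48*y^3 - 171*y^2/2 + 54*y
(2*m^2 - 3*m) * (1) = 2*m^2 - 3*m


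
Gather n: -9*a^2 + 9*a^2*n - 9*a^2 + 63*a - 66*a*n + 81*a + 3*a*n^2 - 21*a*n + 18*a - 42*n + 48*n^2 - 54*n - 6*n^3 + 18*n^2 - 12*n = -18*a^2 + 162*a - 6*n^3 + n^2*(3*a + 66) + n*(9*a^2 - 87*a - 108)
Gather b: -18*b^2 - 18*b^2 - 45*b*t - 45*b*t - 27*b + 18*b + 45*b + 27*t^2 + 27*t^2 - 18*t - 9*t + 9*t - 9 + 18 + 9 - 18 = -36*b^2 + b*(36 - 90*t) + 54*t^2 - 18*t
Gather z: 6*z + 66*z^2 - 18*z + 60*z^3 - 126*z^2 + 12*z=60*z^3 - 60*z^2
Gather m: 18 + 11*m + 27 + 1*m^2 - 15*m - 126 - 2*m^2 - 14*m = -m^2 - 18*m - 81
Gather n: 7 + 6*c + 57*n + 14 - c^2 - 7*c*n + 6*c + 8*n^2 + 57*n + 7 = -c^2 + 12*c + 8*n^2 + n*(114 - 7*c) + 28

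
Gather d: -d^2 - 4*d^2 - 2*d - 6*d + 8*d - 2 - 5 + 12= 5 - 5*d^2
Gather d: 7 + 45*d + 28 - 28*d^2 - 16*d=-28*d^2 + 29*d + 35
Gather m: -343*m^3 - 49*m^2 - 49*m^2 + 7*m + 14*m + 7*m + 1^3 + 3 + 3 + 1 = -343*m^3 - 98*m^2 + 28*m + 8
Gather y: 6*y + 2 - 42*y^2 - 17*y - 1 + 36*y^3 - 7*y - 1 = 36*y^3 - 42*y^2 - 18*y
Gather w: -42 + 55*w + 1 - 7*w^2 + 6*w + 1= -7*w^2 + 61*w - 40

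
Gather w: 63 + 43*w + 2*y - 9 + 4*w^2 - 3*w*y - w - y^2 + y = 4*w^2 + w*(42 - 3*y) - y^2 + 3*y + 54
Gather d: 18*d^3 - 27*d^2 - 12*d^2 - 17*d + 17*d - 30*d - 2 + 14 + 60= 18*d^3 - 39*d^2 - 30*d + 72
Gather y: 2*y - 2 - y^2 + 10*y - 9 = -y^2 + 12*y - 11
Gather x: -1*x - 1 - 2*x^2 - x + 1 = -2*x^2 - 2*x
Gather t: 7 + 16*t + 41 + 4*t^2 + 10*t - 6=4*t^2 + 26*t + 42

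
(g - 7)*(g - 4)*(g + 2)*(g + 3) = g^4 - 6*g^3 - 21*g^2 + 74*g + 168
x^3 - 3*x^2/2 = x^2*(x - 3/2)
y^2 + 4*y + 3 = (y + 1)*(y + 3)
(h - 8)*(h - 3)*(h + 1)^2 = h^4 - 9*h^3 + 3*h^2 + 37*h + 24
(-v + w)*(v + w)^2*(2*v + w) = -2*v^4 - 3*v^3*w + v^2*w^2 + 3*v*w^3 + w^4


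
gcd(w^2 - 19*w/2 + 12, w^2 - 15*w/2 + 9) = w - 3/2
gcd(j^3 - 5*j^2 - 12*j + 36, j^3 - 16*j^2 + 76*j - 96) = j^2 - 8*j + 12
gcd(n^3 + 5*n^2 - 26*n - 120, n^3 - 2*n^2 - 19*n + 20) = n^2 - n - 20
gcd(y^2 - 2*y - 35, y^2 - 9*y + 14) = y - 7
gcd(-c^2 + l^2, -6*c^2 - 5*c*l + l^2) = c + l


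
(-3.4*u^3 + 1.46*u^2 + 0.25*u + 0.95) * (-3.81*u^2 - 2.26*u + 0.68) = 12.954*u^5 + 2.1214*u^4 - 6.5641*u^3 - 3.1917*u^2 - 1.977*u + 0.646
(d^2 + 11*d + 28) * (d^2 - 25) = d^4 + 11*d^3 + 3*d^2 - 275*d - 700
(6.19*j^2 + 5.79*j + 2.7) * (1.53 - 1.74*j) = -10.7706*j^3 - 0.603899999999999*j^2 + 4.1607*j + 4.131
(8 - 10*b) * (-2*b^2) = 20*b^3 - 16*b^2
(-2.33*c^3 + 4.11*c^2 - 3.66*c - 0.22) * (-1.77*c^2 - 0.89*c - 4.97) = 4.1241*c^5 - 5.201*c^4 + 14.4004*c^3 - 16.7799*c^2 + 18.386*c + 1.0934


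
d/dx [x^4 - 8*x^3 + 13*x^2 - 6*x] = 4*x^3 - 24*x^2 + 26*x - 6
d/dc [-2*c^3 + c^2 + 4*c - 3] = -6*c^2 + 2*c + 4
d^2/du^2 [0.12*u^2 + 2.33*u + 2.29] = 0.240000000000000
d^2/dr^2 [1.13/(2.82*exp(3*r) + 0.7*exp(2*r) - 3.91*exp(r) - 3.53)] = ((-28.6794*exp(2*r) - 3.164*exp(r) + 4.4183)*(2.82*exp(3*r) + 0.7*exp(2*r) - 3.91*exp(r) - 3.53) + 1.13*(8.46*exp(2*r) + 1.4*exp(r) - 3.91)*(16.92*exp(2*r) + 2.8*exp(r) - 7.82)*exp(r))*exp(r)/(2.82*exp(3*r) + 0.7*exp(2*r) - 3.91*exp(r) - 3.53)^3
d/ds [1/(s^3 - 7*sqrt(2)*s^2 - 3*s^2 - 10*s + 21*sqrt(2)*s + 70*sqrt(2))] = (-3*s^2 + 6*s + 14*sqrt(2)*s - 21*sqrt(2) + 10)/(s^3 - 7*sqrt(2)*s^2 - 3*s^2 - 10*s + 21*sqrt(2)*s + 70*sqrt(2))^2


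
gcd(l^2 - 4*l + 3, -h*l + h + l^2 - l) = l - 1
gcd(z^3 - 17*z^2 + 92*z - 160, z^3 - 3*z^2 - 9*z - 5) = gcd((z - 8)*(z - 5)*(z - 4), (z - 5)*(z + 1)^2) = z - 5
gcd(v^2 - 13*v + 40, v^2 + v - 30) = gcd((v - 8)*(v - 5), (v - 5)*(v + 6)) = v - 5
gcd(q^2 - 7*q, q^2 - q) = q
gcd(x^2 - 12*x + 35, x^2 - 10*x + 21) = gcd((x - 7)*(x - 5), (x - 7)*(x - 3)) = x - 7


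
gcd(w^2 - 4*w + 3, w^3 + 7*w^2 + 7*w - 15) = w - 1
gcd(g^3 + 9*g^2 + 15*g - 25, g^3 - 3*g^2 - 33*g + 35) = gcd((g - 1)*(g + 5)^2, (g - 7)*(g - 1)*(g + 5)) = g^2 + 4*g - 5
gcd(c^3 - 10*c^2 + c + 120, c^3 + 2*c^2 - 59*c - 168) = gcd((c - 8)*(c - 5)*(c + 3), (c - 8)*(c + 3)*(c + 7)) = c^2 - 5*c - 24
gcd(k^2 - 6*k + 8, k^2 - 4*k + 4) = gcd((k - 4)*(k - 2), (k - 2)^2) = k - 2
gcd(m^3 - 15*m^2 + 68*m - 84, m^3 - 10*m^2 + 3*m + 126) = m^2 - 13*m + 42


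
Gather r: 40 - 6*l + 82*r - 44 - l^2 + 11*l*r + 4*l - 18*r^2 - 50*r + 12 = -l^2 - 2*l - 18*r^2 + r*(11*l + 32) + 8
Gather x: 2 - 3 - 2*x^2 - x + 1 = -2*x^2 - x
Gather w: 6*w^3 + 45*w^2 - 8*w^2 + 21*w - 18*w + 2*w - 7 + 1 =6*w^3 + 37*w^2 + 5*w - 6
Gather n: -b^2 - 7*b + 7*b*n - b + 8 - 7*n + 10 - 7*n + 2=-b^2 - 8*b + n*(7*b - 14) + 20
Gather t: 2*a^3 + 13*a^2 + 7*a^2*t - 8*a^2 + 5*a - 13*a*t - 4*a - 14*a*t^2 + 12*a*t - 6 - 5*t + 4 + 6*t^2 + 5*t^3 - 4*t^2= 2*a^3 + 5*a^2 + a + 5*t^3 + t^2*(2 - 14*a) + t*(7*a^2 - a - 5) - 2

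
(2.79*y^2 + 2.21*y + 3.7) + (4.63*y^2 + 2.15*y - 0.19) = 7.42*y^2 + 4.36*y + 3.51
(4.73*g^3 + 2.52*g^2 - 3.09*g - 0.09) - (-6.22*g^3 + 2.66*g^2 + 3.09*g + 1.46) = 10.95*g^3 - 0.14*g^2 - 6.18*g - 1.55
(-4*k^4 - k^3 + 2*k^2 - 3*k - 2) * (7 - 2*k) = 8*k^5 - 26*k^4 - 11*k^3 + 20*k^2 - 17*k - 14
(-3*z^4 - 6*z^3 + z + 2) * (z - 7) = -3*z^5 + 15*z^4 + 42*z^3 + z^2 - 5*z - 14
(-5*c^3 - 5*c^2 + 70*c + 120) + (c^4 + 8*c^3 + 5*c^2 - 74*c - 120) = c^4 + 3*c^3 - 4*c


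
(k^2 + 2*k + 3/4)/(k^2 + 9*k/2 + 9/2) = (k + 1/2)/(k + 3)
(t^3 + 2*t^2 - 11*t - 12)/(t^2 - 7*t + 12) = (t^2 + 5*t + 4)/(t - 4)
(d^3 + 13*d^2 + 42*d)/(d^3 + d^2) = (d^2 + 13*d + 42)/(d*(d + 1))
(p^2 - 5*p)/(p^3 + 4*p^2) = (p - 5)/(p*(p + 4))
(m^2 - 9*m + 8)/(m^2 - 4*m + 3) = (m - 8)/(m - 3)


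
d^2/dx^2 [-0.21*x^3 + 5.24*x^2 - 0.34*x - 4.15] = 10.48 - 1.26*x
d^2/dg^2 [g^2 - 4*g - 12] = 2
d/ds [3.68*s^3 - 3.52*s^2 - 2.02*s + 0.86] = 11.04*s^2 - 7.04*s - 2.02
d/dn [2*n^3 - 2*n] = 6*n^2 - 2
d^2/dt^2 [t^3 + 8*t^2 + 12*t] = 6*t + 16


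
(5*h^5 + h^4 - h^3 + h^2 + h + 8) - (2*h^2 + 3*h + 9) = 5*h^5 + h^4 - h^3 - h^2 - 2*h - 1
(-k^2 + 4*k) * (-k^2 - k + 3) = k^4 - 3*k^3 - 7*k^2 + 12*k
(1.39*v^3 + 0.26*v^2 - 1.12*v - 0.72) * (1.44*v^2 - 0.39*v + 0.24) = 2.0016*v^5 - 0.1677*v^4 - 1.3806*v^3 - 0.5376*v^2 + 0.012*v - 0.1728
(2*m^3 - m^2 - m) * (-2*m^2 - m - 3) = -4*m^5 - 3*m^3 + 4*m^2 + 3*m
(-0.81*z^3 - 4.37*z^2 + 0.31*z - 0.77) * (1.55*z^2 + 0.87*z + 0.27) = -1.2555*z^5 - 7.4782*z^4 - 3.5401*z^3 - 2.1037*z^2 - 0.5862*z - 0.2079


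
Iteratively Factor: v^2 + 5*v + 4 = (v + 1)*(v + 4)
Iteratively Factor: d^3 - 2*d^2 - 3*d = (d + 1)*(d^2 - 3*d) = (d - 3)*(d + 1)*(d)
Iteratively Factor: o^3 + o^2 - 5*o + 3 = (o - 1)*(o^2 + 2*o - 3) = (o - 1)*(o + 3)*(o - 1)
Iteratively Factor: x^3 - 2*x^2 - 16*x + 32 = (x + 4)*(x^2 - 6*x + 8) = (x - 2)*(x + 4)*(x - 4)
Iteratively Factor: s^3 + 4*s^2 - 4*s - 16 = (s + 4)*(s^2 - 4) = (s + 2)*(s + 4)*(s - 2)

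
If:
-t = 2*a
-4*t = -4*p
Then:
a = -t/2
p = t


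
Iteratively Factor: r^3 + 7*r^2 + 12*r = (r)*(r^2 + 7*r + 12) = r*(r + 3)*(r + 4)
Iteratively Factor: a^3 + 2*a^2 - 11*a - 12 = (a + 4)*(a^2 - 2*a - 3) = (a - 3)*(a + 4)*(a + 1)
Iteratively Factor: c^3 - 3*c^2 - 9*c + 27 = (c - 3)*(c^2 - 9) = (c - 3)*(c + 3)*(c - 3)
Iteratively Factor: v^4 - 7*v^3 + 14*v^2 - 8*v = (v - 4)*(v^3 - 3*v^2 + 2*v) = v*(v - 4)*(v^2 - 3*v + 2) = v*(v - 4)*(v - 2)*(v - 1)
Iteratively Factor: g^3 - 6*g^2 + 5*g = (g)*(g^2 - 6*g + 5) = g*(g - 5)*(g - 1)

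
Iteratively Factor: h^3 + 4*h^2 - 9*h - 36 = (h + 4)*(h^2 - 9) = (h - 3)*(h + 4)*(h + 3)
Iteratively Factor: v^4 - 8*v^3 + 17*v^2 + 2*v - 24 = (v - 3)*(v^3 - 5*v^2 + 2*v + 8) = (v - 3)*(v - 2)*(v^2 - 3*v - 4) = (v - 4)*(v - 3)*(v - 2)*(v + 1)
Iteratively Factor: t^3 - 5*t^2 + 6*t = (t)*(t^2 - 5*t + 6) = t*(t - 3)*(t - 2)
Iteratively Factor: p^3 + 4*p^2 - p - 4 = (p + 1)*(p^2 + 3*p - 4) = (p + 1)*(p + 4)*(p - 1)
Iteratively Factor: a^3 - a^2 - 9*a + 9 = (a + 3)*(a^2 - 4*a + 3) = (a - 1)*(a + 3)*(a - 3)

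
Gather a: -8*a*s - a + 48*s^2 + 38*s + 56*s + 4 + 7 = a*(-8*s - 1) + 48*s^2 + 94*s + 11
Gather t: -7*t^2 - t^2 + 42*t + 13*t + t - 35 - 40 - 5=-8*t^2 + 56*t - 80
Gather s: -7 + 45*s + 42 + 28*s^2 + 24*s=28*s^2 + 69*s + 35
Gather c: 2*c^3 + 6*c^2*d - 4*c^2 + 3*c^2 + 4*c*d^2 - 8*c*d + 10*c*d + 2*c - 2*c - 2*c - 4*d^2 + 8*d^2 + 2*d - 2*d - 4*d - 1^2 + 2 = 2*c^3 + c^2*(6*d - 1) + c*(4*d^2 + 2*d - 2) + 4*d^2 - 4*d + 1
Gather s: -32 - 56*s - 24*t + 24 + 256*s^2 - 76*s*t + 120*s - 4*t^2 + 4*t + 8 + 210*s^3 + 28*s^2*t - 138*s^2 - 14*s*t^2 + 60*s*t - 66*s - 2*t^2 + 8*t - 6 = 210*s^3 + s^2*(28*t + 118) + s*(-14*t^2 - 16*t - 2) - 6*t^2 - 12*t - 6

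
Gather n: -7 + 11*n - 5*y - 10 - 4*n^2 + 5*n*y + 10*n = -4*n^2 + n*(5*y + 21) - 5*y - 17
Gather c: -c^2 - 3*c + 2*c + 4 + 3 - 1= -c^2 - c + 6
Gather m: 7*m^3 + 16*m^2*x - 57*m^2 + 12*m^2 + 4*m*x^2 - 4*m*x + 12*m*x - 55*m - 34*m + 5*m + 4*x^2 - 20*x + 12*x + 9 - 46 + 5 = 7*m^3 + m^2*(16*x - 45) + m*(4*x^2 + 8*x - 84) + 4*x^2 - 8*x - 32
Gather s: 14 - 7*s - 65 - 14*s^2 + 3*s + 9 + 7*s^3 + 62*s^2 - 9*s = 7*s^3 + 48*s^2 - 13*s - 42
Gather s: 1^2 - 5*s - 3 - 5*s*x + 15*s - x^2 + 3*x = s*(10 - 5*x) - x^2 + 3*x - 2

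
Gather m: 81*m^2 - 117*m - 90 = 81*m^2 - 117*m - 90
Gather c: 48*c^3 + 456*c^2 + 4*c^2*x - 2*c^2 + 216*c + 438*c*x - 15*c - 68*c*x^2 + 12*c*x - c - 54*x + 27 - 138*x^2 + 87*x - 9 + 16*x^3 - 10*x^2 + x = 48*c^3 + c^2*(4*x + 454) + c*(-68*x^2 + 450*x + 200) + 16*x^3 - 148*x^2 + 34*x + 18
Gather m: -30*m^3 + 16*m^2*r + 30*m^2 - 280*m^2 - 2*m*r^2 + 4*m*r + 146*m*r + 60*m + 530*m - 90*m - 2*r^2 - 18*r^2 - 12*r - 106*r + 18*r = -30*m^3 + m^2*(16*r - 250) + m*(-2*r^2 + 150*r + 500) - 20*r^2 - 100*r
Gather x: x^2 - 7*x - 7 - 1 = x^2 - 7*x - 8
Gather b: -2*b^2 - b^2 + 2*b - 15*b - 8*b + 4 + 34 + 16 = -3*b^2 - 21*b + 54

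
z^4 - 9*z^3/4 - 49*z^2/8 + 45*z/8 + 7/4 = (z - 7/2)*(z - 1)*(z + 1/4)*(z + 2)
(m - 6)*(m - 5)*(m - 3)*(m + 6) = m^4 - 8*m^3 - 21*m^2 + 288*m - 540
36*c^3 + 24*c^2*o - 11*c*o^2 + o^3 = (-6*c + o)^2*(c + o)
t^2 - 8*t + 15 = (t - 5)*(t - 3)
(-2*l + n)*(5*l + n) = -10*l^2 + 3*l*n + n^2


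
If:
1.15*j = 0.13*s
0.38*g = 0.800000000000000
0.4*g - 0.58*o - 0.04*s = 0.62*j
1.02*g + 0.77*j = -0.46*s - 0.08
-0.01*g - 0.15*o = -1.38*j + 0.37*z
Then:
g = 2.11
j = -0.46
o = 2.22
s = -4.07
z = -2.68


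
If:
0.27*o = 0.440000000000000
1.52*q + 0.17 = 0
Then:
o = 1.63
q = -0.11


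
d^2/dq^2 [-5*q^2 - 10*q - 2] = -10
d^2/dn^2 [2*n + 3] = 0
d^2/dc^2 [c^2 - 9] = 2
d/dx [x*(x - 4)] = 2*x - 4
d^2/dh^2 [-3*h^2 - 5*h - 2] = -6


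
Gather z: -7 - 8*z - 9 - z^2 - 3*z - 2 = -z^2 - 11*z - 18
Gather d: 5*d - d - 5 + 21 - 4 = 4*d + 12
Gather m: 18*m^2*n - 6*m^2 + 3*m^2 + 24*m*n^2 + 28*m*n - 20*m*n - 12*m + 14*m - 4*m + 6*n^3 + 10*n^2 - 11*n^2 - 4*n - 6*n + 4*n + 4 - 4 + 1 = m^2*(18*n - 3) + m*(24*n^2 + 8*n - 2) + 6*n^3 - n^2 - 6*n + 1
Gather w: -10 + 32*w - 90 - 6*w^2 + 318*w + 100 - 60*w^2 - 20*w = -66*w^2 + 330*w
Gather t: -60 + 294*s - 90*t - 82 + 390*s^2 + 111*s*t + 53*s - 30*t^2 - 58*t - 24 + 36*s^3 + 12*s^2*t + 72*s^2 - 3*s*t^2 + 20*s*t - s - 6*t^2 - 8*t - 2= 36*s^3 + 462*s^2 + 346*s + t^2*(-3*s - 36) + t*(12*s^2 + 131*s - 156) - 168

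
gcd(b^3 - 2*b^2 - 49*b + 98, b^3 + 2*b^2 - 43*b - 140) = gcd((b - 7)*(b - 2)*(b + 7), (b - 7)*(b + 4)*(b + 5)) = b - 7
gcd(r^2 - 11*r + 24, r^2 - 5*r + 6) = r - 3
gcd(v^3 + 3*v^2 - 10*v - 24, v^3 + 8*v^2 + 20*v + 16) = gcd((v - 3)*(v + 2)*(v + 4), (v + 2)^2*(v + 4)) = v^2 + 6*v + 8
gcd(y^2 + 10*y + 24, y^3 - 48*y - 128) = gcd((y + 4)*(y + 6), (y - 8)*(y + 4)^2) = y + 4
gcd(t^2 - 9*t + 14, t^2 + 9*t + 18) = 1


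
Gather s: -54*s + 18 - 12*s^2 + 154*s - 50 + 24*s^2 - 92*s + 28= 12*s^2 + 8*s - 4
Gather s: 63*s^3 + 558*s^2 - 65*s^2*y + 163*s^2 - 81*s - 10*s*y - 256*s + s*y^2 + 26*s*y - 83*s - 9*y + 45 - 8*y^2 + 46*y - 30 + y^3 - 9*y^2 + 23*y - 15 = 63*s^3 + s^2*(721 - 65*y) + s*(y^2 + 16*y - 420) + y^3 - 17*y^2 + 60*y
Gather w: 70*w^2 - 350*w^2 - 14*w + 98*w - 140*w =-280*w^2 - 56*w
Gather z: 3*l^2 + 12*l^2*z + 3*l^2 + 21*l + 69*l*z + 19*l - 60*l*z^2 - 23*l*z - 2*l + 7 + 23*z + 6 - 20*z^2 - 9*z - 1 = 6*l^2 + 38*l + z^2*(-60*l - 20) + z*(12*l^2 + 46*l + 14) + 12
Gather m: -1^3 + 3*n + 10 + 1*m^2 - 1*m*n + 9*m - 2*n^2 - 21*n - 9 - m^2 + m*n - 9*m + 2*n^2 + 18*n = 0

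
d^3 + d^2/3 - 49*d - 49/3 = (d - 7)*(d + 1/3)*(d + 7)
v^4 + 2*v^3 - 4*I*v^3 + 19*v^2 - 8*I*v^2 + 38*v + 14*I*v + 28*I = (v + 2)*(v - 7*I)*(v + I)*(v + 2*I)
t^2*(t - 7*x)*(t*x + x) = t^4*x - 7*t^3*x^2 + t^3*x - 7*t^2*x^2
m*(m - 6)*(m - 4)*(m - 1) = m^4 - 11*m^3 + 34*m^2 - 24*m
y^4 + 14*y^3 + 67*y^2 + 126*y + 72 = (y + 1)*(y + 3)*(y + 4)*(y + 6)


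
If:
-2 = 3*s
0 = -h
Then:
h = 0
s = -2/3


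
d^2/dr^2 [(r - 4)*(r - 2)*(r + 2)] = 6*r - 8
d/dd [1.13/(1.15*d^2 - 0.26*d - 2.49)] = (0.2938 - 2.599*d)/(-1.15*d^2 + 0.26*d + 2.49)^2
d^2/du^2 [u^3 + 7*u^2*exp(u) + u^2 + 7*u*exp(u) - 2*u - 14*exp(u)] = 7*u^2*exp(u) + 35*u*exp(u) + 6*u + 14*exp(u) + 2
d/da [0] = 0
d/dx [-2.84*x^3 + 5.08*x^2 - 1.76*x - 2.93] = -8.52*x^2 + 10.16*x - 1.76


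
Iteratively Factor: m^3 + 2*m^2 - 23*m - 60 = (m + 3)*(m^2 - m - 20) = (m - 5)*(m + 3)*(m + 4)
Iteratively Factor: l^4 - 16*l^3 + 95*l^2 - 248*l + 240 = (l - 4)*(l^3 - 12*l^2 + 47*l - 60) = (l - 4)^2*(l^2 - 8*l + 15) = (l - 4)^2*(l - 3)*(l - 5)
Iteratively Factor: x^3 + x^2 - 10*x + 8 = (x + 4)*(x^2 - 3*x + 2) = (x - 1)*(x + 4)*(x - 2)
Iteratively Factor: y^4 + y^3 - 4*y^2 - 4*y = (y - 2)*(y^3 + 3*y^2 + 2*y) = y*(y - 2)*(y^2 + 3*y + 2) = y*(y - 2)*(y + 2)*(y + 1)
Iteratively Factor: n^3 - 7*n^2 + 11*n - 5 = (n - 5)*(n^2 - 2*n + 1) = (n - 5)*(n - 1)*(n - 1)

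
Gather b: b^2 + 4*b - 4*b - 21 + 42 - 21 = b^2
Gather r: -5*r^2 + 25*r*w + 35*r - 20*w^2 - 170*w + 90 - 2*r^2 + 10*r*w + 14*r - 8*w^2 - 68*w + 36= -7*r^2 + r*(35*w + 49) - 28*w^2 - 238*w + 126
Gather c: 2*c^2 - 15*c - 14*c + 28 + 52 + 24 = 2*c^2 - 29*c + 104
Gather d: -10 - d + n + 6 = -d + n - 4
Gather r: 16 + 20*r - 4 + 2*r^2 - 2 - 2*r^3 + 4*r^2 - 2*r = -2*r^3 + 6*r^2 + 18*r + 10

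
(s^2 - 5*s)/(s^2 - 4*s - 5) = s/(s + 1)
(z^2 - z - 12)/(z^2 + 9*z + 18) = (z - 4)/(z + 6)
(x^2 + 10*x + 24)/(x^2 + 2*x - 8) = (x + 6)/(x - 2)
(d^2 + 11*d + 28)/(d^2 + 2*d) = (d^2 + 11*d + 28)/(d*(d + 2))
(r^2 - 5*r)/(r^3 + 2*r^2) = (r - 5)/(r*(r + 2))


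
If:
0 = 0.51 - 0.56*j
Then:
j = 0.91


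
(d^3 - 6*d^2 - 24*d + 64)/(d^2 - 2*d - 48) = (d^2 + 2*d - 8)/(d + 6)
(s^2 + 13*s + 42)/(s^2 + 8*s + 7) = (s + 6)/(s + 1)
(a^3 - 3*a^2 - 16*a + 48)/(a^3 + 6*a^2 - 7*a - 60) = (a - 4)/(a + 5)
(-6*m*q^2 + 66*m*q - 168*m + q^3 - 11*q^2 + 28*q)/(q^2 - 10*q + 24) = (-6*m*q + 42*m + q^2 - 7*q)/(q - 6)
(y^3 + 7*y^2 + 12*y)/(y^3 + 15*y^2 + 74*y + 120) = y*(y + 3)/(y^2 + 11*y + 30)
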